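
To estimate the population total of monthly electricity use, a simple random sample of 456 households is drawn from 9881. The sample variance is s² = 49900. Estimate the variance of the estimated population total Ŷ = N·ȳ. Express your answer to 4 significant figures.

1.019 × 10^10

Var(Ŷ) = N²·Var(ȳ) = N²·(1 − n/N)·s²/n.
f = 456/9881 = 0.04614918; Var(ȳ) = 0.95385082·49900/456 = 104.37973.
Var(Ŷ) = 9881² · 104.37973 = 1.0191027 × 10^10.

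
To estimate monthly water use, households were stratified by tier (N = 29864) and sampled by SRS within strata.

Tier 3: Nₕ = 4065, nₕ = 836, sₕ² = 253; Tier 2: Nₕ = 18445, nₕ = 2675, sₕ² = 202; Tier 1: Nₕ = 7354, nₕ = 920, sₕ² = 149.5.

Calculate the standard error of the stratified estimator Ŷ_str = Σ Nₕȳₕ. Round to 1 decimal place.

Var(Ŷ_str) = Σₕ Nₕ²(1 − fₕ)sₕ²/nₕ.
Tier 3: 4065²·(1 − 836/4065)·253/836 = 3.9723073 × 10^6.
Tier 2: 18445²·(1 − 2675/18445)·202/2675 = 2.196534 × 10^7.
Tier 1: 7354²·(1 − 920/7354)·149.5/920 = 7.6887908 × 10^6.
Sum = 3.3626438 × 10^7.
SE = √(3.3626438 × 10^7) = 5798.8.

5798.8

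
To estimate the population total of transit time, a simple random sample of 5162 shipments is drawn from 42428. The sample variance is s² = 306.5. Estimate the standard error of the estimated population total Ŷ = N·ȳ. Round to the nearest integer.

Var(Ŷ) = N²·Var(ȳ) = N²·(1 − n/N)·s²/n.
f = 5162/42428 = 0.12166494; Var(ȳ) = 0.87833506·306.5/5162 = 0.052152208.
Var(Ŷ) = 42428² · 0.052152208 = 9.3881025 × 10^7.
SE(Ŷ) = √(9.3881025 × 10^7) = 9689.

9689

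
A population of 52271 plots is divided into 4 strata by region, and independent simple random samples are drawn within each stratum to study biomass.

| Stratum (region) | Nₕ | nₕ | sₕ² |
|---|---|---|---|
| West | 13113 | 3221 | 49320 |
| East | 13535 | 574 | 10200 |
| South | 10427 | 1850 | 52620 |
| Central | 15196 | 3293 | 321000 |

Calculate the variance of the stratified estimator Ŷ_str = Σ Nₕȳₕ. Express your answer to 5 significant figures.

2.5279 × 10^10

Var(Ŷ_str) = Σₕ Nₕ²(1 − fₕ)sₕ²/nₕ.
West: 13113²·(1 − 3221/13113)·49320/3221 = 1.9861796 × 10^9.
East: 13535²·(1 − 574/13535)·10200/574 = 3.1173463 × 10^9.
South: 10427²·(1 − 1850/10427)·52620/1850 = 2.5437469 × 10^9.
Central: 15196²·(1 − 3293/15196)·321000/3293 = 1.7631896 × 10^10.
Sum = 2.5279169 × 10^10.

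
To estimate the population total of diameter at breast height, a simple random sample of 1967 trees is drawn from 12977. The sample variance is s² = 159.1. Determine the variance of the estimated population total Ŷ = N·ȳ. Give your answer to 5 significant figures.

1.1557 × 10^7

Var(Ŷ) = N²·Var(ȳ) = N²·(1 − n/N)·s²/n.
f = 1967/12977 = 0.15157586; Var(ȳ) = 0.84842414·159.1/1967 = 0.068624443.
Var(Ŷ) = 12977² · 0.068624443 = 1.155653 × 10^7.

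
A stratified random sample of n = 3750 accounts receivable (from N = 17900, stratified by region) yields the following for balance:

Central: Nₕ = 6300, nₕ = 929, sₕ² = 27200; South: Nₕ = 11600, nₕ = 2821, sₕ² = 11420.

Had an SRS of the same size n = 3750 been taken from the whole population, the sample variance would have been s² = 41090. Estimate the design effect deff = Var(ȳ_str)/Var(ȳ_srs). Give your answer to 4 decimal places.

0.5055

Var(ȳ_str) = Σ Wₕ²(1−fₕ)sₕ²/nₕ with Wₕ = Nₕ/17900:
  Central: (6300/17900)²·(1−929/6300)·27200/929 = 3.0920238
  South: (11600/17900)²·(1−2821/11600)·11420/2821 = 1.2866487
  → Var(ȳ_str) = 4.3786725.
Var(ȳ_srs) = (1 − 3750/17900)·41090/3750 = 8.6618026.
deff = 4.3786725 / 8.6618026 = 0.5055.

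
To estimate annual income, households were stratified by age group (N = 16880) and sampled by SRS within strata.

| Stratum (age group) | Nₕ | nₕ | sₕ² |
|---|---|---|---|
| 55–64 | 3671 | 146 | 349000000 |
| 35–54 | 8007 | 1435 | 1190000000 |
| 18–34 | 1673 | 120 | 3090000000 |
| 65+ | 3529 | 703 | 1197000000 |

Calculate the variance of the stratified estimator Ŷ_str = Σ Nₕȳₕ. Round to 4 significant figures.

1.585 × 10^14

Var(Ŷ_str) = Σₕ Nₕ²(1 − fₕ)sₕ²/nₕ.
55–64: 3671²·(1 − 146/3671)·349000000/146 = 3.0932575 × 10^13.
35–54: 8007²·(1 − 1435/8007)·1190000000/1435 = 4.3637759 × 10^13.
18–34: 1673²·(1 − 120/1673)·3090000000/120 = 6.6902852 × 10^13.
65+: 3529²·(1 − 703/3529)·1197000000/703 = 1.6980976 × 10^13.
Sum = 1.5845416 × 10^14.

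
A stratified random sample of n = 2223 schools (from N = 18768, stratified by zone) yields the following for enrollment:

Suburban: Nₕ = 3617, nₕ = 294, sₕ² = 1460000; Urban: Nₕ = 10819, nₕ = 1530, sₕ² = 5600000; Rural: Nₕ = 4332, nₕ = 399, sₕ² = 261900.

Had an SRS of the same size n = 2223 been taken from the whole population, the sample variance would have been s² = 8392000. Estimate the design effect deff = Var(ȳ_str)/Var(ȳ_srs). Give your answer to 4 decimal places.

0.3743

Var(ȳ_str) = Σ Wₕ²(1−fₕ)sₕ²/nₕ with Wₕ = Nₕ/18768:
  Suburban: (3617/18768)²·(1−294/3617)·1460000/294 = 169.45266
  Urban: (10819/18768)²·(1−1530/10819)·5600000/1530 = 1044.2794
  Rural: (4332/18768)²·(1−399/4332)·261900/399 = 31.749655
  → Var(ȳ_str) = 1245.4817.
Var(ȳ_srs) = (1 − 2223/18768)·8392000/2223 = 3327.9346.
deff = 1245.4817 / 3327.9346 = 0.3743.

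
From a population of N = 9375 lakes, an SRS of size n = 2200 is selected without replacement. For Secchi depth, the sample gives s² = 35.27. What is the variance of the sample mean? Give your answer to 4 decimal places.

Under SRS without replacement, Var(ȳ) = (1 − f)·s²/n with f = n/N = 2200/9375 = 0.23466667.
Var(ȳ) = (1 − 0.23466667)·35.27/2200 = 0.76533333·0.016031818 = 0.012269685.

0.0123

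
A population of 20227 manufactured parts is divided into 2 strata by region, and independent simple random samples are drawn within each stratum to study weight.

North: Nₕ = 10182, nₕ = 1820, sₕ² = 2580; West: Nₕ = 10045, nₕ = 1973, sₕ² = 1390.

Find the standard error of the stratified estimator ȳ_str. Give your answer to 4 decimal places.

0.6593

Var(ȳ_str) = Σₕ Wₕ²(1 − fₕ)sₕ²/nₕ with Wₕ = Nₕ/N, N = 20227.
North: Wₕ = 0.50338656; term = 0.50338656²·(1 − 0.17874681)·2580/1820 = 0.29500449.
West: Wₕ = 0.49661344; term = 0.49661344²·(1 − 0.19641613)·1390/1973 = 0.13962264.
Sum = 0.43462713.
SE = √(0.43462713) = 0.6593.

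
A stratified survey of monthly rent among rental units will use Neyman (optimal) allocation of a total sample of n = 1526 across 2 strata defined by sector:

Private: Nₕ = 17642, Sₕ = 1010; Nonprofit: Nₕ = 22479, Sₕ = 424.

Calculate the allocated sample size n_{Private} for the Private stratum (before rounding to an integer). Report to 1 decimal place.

994.2

Neyman allocation: nₕ = n·NₕSₕ / Σⱼ NⱼSⱼ.
Σ NⱼSⱼ = 17642·1010 + 22479·424 = 2.7349516 × 10^7.
n_{Private} = 1526·17642·1010 / (2.7349516 × 10^7) = 994.2.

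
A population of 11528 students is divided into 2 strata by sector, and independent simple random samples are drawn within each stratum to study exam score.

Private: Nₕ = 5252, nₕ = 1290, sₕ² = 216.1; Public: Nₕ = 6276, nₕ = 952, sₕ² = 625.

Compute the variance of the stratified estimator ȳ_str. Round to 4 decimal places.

0.1913

Var(ȳ_str) = Σₕ Wₕ²(1 − fₕ)sₕ²/nₕ with Wₕ = Nₕ/N, N = 11528.
Private: Wₕ = 0.45558640; term = 0.45558640²·(1 − 0.24562072)·216.1/1290 = 0.02622988.
Public: Wₕ = 0.54441360; term = 0.54441360²·(1 − 0.15168897)·625/952 = 0.16506543.
Sum = 0.19129531.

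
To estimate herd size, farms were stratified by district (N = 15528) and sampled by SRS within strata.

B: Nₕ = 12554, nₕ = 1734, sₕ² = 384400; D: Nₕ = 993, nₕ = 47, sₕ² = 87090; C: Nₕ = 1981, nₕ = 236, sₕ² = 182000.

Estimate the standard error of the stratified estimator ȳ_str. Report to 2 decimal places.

11.96

Var(ȳ_str) = Σₕ Wₕ²(1 − fₕ)sₕ²/nₕ with Wₕ = Nₕ/N, N = 15528.
B: Wₕ = 0.80847501; term = 0.80847501²·(1 − 0.13812331)·384400/1734 = 124.88568.
D: Wₕ = 0.06394900; term = 0.06394900²·(1 − 0.04733132)·87090/47 = 7.2190454.
C: Wₕ = 0.12757599; term = 0.12757599²·(1 − 0.11913175)·182000/236 = 11.05626.
Sum = 143.16099.
SE = √(143.16099) = 11.96.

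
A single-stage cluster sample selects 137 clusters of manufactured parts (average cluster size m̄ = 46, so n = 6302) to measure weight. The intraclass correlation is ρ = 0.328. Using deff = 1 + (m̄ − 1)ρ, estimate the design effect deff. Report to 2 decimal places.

deff = 1 + (46 − 1)·0.328 = 1 + 14.76 = 15.76.

15.76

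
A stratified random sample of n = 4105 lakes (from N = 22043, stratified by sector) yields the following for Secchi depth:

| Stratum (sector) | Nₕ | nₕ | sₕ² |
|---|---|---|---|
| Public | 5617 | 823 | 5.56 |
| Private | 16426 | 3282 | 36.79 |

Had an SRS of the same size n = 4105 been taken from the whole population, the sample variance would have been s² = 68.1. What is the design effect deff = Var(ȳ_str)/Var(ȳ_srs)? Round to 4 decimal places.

Var(ȳ_str) = Σ Wₕ²(1−fₕ)sₕ²/nₕ with Wₕ = Nₕ/22043:
  Public: (5617/22043)²·(1−823/5617)·5.56/823 = 3.7440015 × 10^-4
  Private: (16426/22043)²·(1−3282/16426)·36.79/3282 = 0.0049809156
  → Var(ȳ_str) = 0.0053553158.
Var(ȳ_srs) = (1 − 4105/22043)·68.1/4105 = 0.013500109.
deff = 0.0053553158 / 0.013500109 = 0.3967.

0.3967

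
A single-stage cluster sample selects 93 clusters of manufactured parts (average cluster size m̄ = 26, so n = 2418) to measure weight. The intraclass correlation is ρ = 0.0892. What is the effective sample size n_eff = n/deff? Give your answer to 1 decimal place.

deff = 1 + (26 − 1)·0.0892 = 1 + 2.23 = 3.23.
n_eff = 2418 / 3.23 = 748.6.

748.6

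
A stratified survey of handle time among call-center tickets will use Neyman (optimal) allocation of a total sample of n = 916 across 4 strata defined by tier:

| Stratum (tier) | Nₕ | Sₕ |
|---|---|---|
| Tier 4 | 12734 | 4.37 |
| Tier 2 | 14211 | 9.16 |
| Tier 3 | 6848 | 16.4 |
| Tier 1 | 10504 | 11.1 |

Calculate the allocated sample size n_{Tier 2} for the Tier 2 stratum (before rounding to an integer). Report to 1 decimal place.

287.5

Neyman allocation: nₕ = n·NₕSₕ / Σⱼ NⱼSⱼ.
Σ NⱼSⱼ = 12734·4.37 + 14211·9.16 + 6848·16.4 + 10504·11.1 = 414721.94.
n_{Tier 2} = 916·14211·9.16 / 414721.94 = 287.5.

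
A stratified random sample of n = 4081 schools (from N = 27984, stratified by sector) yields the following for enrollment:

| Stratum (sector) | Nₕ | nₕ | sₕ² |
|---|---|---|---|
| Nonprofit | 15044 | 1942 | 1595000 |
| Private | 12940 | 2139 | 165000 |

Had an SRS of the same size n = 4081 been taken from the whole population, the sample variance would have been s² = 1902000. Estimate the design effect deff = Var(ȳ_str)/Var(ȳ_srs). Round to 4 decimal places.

0.5539

Var(ȳ_str) = Σ Wₕ²(1−fₕ)sₕ²/nₕ with Wₕ = Nₕ/27984:
  Nonprofit: (15044/27984)²·(1−1942/15044)·1595000/1942 = 206.7249
  Private: (12940/27984)²·(1−2139/12940)·165000/2139 = 13.767396
  → Var(ȳ_str) = 220.4923.
Var(ȳ_srs) = (1 − 4081/27984)·1902000/4081 = 398.09483.
deff = 220.4923 / 398.09483 = 0.5539.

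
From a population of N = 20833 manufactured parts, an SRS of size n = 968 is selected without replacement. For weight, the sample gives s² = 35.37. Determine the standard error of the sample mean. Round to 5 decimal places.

Under SRS without replacement, Var(ȳ) = (1 − f)·s²/n with f = n/N = 968/20833 = 0.04646474.
Var(ȳ) = (1 − 0.04646474)·35.37/968 = 0.95353526·0.036539256 = 0.034841469.
SE(ȳ) = √(0.034841469) = 0.18666.

0.18666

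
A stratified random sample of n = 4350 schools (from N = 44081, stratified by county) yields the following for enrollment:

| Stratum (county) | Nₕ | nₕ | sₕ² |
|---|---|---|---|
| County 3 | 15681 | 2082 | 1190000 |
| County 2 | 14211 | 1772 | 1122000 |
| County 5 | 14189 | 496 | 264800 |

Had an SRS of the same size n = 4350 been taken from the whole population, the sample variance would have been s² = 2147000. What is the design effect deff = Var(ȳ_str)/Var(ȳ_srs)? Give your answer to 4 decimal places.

0.3905

Var(ȳ_str) = Σ Wₕ²(1−fₕ)sₕ²/nₕ with Wₕ = Nₕ/44081:
  County 3: (15681/44081)²·(1−2082/15681)·1190000/2082 = 62.725494
  County 2: (14211/44081)²·(1−1772/14211)·1122000/1772 = 57.601842
  County 5: (14189/44081)²·(1−496/14189)·264800/496 = 53.380646
  → Var(ȳ_str) = 173.70798.
Var(ȳ_srs) = (1 − 4350/44081)·2147000/4350 = 444.85743.
deff = 173.70798 / 444.85743 = 0.3905.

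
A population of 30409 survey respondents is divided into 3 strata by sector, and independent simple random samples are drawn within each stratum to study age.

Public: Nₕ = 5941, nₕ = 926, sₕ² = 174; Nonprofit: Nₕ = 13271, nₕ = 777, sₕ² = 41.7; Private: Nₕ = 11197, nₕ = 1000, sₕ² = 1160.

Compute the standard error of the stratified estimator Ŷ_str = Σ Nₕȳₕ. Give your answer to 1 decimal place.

Var(Ŷ_str) = Σₕ Nₕ²(1 − fₕ)sₕ²/nₕ.
Public: 5941²·(1 − 926/5941)·174/926 = 5.5984622 × 10^6.
Nonprofit: 13271²·(1 − 777/13271)·41.7/777 = 8.8985693 × 10^6.
Private: 11197²·(1 − 1000/11197)·1160/1000 = 1.3244394 × 10^8.
Sum = 1.4694097 × 10^8.
SE = √(1.4694097 × 10^8) = 12121.9.

12121.9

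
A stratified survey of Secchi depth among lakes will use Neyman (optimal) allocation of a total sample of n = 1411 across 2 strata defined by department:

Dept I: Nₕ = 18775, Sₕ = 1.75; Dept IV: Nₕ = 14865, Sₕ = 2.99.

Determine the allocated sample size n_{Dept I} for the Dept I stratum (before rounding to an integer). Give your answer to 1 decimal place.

599.7

Neyman allocation: nₕ = n·NₕSₕ / Σⱼ NⱼSⱼ.
Σ NⱼSⱼ = 18775·1.75 + 14865·2.99 = 77302.6.
n_{Dept I} = 1411·18775·1.75 / 77302.6 = 599.7.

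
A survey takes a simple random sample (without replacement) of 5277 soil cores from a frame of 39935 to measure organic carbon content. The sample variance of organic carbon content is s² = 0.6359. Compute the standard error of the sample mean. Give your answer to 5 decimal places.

Under SRS without replacement, Var(ȳ) = (1 − f)·s²/n with f = n/N = 5277/39935 = 0.13213973.
Var(ȳ) = (1 − 0.13213973)·0.6359/5277 = 0.86786027·1.2050407 × 10^-4 = 1.045807 × 10^-4.
SE(ȳ) = √(1.045807 × 10^-4) = 0.01023.

0.01023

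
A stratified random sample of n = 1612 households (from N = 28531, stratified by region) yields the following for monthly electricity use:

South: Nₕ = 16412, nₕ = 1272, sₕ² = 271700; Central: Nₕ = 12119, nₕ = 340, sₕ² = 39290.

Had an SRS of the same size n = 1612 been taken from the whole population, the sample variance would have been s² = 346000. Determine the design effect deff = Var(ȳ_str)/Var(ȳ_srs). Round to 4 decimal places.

0.4220

Var(ȳ_str) = Σ Wₕ²(1−fₕ)sₕ²/nₕ with Wₕ = Nₕ/28531:
  South: (16412/28531)²·(1−1272/16412)·271700/1272 = 65.20125
  Central: (12119/28531)²·(1−340/12119)·39290/340 = 20.264894
  → Var(ȳ_str) = 85.466144.
Var(ȳ_srs) = (1 − 1612/28531)·346000/1612 = 202.51304.
deff = 85.466144 / 202.51304 = 0.4220.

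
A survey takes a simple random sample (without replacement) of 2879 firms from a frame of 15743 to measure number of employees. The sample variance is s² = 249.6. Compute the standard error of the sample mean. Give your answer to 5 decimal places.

Under SRS without replacement, Var(ȳ) = (1 − f)·s²/n with f = n/N = 2879/15743 = 0.18287493.
Var(ȳ) = (1 − 0.18287493)·249.6/2879 = 0.81712507·0.08669677 = 0.070842104.
SE(ȳ) = √(0.070842104) = 0.26616.

0.26616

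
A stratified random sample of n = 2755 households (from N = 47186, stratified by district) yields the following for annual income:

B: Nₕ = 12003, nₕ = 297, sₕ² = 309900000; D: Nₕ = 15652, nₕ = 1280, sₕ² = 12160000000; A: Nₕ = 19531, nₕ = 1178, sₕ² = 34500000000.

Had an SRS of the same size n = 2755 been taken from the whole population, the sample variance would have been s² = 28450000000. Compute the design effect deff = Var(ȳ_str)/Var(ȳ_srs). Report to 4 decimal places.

0.5904

Var(ȳ_str) = Σ Wₕ²(1−fₕ)sₕ²/nₕ with Wₕ = Nₕ/47186:
  B: (12003/47186)²·(1−297/12003)·309900000/297 = 65847.172
  D: (15652/47186)²·(1−1280/15652)·12160000000/1280 = 959807.91
  A: (19531/47186)²·(1−1178/19531)·34500000000/1178 = 4.714971 × 10^6
  → Var(ȳ_str) = 5.7406261 × 10^6.
Var(ȳ_srs) = (1 − 2755/47186)·28450000000/2755 = 9.7237457 × 10^6.
deff = (5.7406261 × 10^6) / (9.7237457 × 10^6) = 0.5904.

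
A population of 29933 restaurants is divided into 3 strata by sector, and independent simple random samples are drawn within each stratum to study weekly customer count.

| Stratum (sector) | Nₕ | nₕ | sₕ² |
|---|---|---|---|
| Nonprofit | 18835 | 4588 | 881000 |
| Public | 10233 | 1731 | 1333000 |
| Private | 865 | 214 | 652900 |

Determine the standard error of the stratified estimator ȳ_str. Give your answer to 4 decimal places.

Var(ȳ_str) = Σₕ Wₕ²(1 − fₕ)sₕ²/nₕ with Wₕ = Nₕ/N, N = 29933.
Nonprofit: Wₕ = 0.62923863; term = 0.62923863²·(1 − 0.24358906)·881000/4588 = 57.509694.
Public: Wₕ = 0.34186350; term = 0.34186350²·(1 − 0.16915860)·1333000/1731 = 74.775042.
Private: Wₕ = 0.02889787; term = 0.02889787²·(1 − 0.24739884)·652900/214 = 1.9174741.
Sum = 134.20221.
SE = √(134.20221) = 11.5846.

11.5846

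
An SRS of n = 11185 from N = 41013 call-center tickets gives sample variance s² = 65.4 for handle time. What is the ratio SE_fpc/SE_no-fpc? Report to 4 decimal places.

0.8528

f = n/N = 11185/41013 = 0.27271841.
SE_no-fpc = √(s²/n) = 0.076466441; SE_fpc = √((1−f)s²/n) = 0.065211198.
Ratio = √(1−f) = 0.85280806.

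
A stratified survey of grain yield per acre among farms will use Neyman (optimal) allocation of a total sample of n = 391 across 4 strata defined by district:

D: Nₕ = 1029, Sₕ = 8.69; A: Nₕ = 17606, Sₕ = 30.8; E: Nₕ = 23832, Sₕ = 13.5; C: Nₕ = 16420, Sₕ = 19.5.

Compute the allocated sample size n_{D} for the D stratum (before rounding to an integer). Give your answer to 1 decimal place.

Neyman allocation: nₕ = n·NₕSₕ / Σⱼ NⱼSⱼ.
Σ NⱼSⱼ = 1029·8.69 + 17606·30.8 + 23832·13.5 + 16420·19.5 = 1.1931288 × 10^6.
n_{D} = 391·1029·8.69 / (1.1931288 × 10^6) = 2.9.

2.9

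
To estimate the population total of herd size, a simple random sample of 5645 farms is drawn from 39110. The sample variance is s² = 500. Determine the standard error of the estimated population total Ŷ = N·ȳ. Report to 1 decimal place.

Var(Ŷ) = N²·Var(ȳ) = N²·(1 − n/N)·s²/n.
f = 5645/39110 = 0.14433649; Var(ȳ) = 0.85566351·500/5645 = 0.075789505.
Var(Ŷ) = 39110² · 0.075789505 = 1.1592703 × 10^8.
SE(Ŷ) = √(1.1592703 × 10^8) = 10766.9.

10766.9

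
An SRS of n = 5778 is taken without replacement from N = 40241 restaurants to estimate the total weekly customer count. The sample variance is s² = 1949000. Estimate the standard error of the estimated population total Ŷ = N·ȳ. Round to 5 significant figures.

Var(Ŷ) = N²·Var(ȳ) = N²·(1 − n/N)·s²/n.
f = 5778/40241 = 0.14358490; Var(ȳ) = 0.85641510·1949000/5778 = 288.88076.
Var(Ŷ) = 40241² · 288.88076 = 4.6779562 × 10^11.
SE(Ŷ) = √(4.6779562 × 10^11) = 683960.

683960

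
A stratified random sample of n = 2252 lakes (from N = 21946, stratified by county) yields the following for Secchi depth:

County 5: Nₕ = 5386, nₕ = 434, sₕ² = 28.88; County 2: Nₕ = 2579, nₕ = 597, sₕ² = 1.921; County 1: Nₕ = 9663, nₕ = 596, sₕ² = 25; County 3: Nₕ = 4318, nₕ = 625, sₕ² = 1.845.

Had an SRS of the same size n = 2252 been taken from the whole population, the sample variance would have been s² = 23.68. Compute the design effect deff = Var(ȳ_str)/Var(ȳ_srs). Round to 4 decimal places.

1.2132

Var(ȳ_str) = Σ Wₕ²(1−fₕ)sₕ²/nₕ with Wₕ = Nₕ/21946:
  County 5: (5386/21946)²·(1−434/5386)·28.88/434 = 0.0036850526
  County 2: (2579/21946)²·(1−597/2579)·1.921/597 = 3.4150516 × 10^-5
  County 1: (9663/21946)²·(1−596/9663)·25/596 = 0.0076305984
  County 3: (4318/21946)²·(1−625/4318)·1.845/625 = 9.7738923 × 10^-5
  → Var(ȳ_str) = 0.01144754.
Var(ȳ_srs) = (1 − 2252/21946)·23.68/2252 = 0.0094360856.
deff = 0.01144754 / 0.0094360856 = 1.2132.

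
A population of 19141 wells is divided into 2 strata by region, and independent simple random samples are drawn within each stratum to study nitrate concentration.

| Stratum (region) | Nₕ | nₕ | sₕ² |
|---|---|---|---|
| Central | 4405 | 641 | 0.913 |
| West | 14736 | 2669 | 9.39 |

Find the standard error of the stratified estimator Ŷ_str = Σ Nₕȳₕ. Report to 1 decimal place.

805.7

Var(Ŷ_str) = Σₕ Nₕ²(1 − fₕ)sₕ²/nₕ.
Central: 4405²·(1 − 641/4405)·0.913/641 = 23616.105.
West: 14736²·(1 − 2669/14736)·9.39/2669 = 625598.85.
Sum = 649214.96.
SE = √(649214.96) = 805.7.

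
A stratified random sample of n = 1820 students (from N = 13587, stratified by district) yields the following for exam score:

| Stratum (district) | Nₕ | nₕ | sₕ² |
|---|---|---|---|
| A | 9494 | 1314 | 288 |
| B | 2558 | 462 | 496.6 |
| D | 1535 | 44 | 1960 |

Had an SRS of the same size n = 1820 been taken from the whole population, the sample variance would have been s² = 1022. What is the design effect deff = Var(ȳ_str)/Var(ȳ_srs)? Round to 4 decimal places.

Var(ȳ_str) = Σ Wₕ²(1−fₕ)sₕ²/nₕ with Wₕ = Nₕ/13587:
  A: (9494/13587)²·(1−1314/9494)·288/1314 = 0.092204582
  B: (2558/13587)²·(1−462/2558)·496.6/462 = 0.031218311
  D: (1535/13587)²·(1−44/1535)·1960/44 = 0.55225832
  → Var(ȳ_str) = 0.67568121.
Var(ȳ_srs) = (1 − 1820/13587)·1022/1820 = 0.4863195.
deff = 0.67568121 / 0.4863195 = 1.3894.

1.3894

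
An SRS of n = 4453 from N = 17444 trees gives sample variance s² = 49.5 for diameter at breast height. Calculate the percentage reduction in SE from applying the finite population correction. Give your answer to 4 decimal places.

f = n/N = 4453/17444 = 0.25527402.
SE_no-fpc = √(s²/n) = 0.10543292; SE_fpc = √((1−f)s²/n) = 0.090985986.
Ratio = √(1−f) = 0.86297508. Reduction = 100·(1 − 0.86297508) = 13.7025%.

13.7025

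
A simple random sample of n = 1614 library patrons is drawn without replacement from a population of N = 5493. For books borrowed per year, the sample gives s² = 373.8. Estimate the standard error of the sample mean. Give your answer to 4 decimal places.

Under SRS without replacement, Var(ȳ) = (1 − f)·s²/n with f = n/N = 1614/5493 = 0.29382851.
Var(ȳ) = (1 − 0.29382851)·373.8/1614 = 0.70617149·0.23159851 = 0.16354827.
SE(ȳ) = √(0.16354827) = 0.4044.

0.4044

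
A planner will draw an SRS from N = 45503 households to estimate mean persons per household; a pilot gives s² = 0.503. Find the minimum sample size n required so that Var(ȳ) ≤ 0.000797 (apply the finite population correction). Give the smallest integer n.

623

Without fpc, n₀ = s²/D = 0.503/0.000797 = 631.1167.
With fpc, (1 − n/N)·s²/n ≤ D requires n ≥ n₀/(1 + n₀/N) = 631.1167/(1 + 631.1167/45503) = 622.4830.
Rounding up, n = 623.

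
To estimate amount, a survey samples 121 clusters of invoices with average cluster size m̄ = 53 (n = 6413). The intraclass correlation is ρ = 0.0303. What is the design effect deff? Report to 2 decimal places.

2.58

deff = 1 + (53 − 1)·0.0303 = 1 + 1.5756 = 2.5756.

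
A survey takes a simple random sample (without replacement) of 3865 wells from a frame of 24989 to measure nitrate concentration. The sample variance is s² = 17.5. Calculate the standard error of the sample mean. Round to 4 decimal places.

Under SRS without replacement, Var(ȳ) = (1 − f)·s²/n with f = n/N = 3865/24989 = 0.15466805.
Var(ȳ) = (1 − 0.15466805)·17.5/3865 = 0.84533195·0.0045278137 = 0.0038275056.
SE(ȳ) = √(0.0038275056) = 0.0619.

0.0619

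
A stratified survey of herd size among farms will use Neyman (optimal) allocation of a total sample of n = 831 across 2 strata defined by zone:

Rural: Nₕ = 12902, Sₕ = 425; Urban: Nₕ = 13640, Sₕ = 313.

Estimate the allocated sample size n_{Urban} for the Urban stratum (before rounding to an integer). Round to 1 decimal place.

363.8

Neyman allocation: nₕ = n·NₕSₕ / Σⱼ NⱼSⱼ.
Σ NⱼSⱼ = 12902·425 + 13640·313 = 9.75267 × 10^6.
n_{Urban} = 831·13640·313 / (9.75267 × 10^6) = 363.8.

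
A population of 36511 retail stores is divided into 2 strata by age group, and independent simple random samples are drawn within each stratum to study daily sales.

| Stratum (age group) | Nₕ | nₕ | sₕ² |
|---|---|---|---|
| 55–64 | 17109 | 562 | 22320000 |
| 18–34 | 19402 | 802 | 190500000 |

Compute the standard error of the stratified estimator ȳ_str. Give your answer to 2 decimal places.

Var(ȳ_str) = Σₕ Wₕ²(1 − fₕ)sₕ²/nₕ with Wₕ = Nₕ/N, N = 36511.
55–64: Wₕ = 0.46859850; term = 0.46859850²·(1 − 0.03284821)·22320000/562 = 8434.4023.
18–34: Wₕ = 0.53140150; term = 0.53140150²·(1 − 0.04133594)·190500000/802 = 64303.202.
Sum = 72737.604.
SE = √(72737.604) = 269.70.

269.70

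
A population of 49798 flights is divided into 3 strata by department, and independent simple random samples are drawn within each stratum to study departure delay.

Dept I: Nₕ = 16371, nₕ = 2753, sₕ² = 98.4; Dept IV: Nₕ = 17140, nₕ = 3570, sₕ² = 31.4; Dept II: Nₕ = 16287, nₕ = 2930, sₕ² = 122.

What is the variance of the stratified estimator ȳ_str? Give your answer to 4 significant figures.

0.007691

Var(ȳ_str) = Σₕ Wₕ²(1 − fₕ)sₕ²/nₕ with Wₕ = Nₕ/N, N = 49798.
Dept I: Wₕ = 0.32874814; term = 0.32874814²·(1 − 0.16816322)·98.4/2753 = 0.0032133174.
Dept IV: Wₕ = 0.34419053; term = 0.34419053²·(1 − 0.20828471)·31.4/3570 = 8.2495127 × 10^-4.
Dept II: Wₕ = 0.32706133; term = 0.32706133²·(1 − 0.17989808)·122/2930 = 0.0036527372.
Sum = 0.0076910059.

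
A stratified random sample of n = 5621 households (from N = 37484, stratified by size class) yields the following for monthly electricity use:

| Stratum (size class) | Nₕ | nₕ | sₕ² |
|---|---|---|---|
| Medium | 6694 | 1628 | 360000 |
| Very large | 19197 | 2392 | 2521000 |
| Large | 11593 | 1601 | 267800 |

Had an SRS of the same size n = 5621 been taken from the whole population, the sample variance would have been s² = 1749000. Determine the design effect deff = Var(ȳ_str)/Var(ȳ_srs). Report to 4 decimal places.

Var(ȳ_str) = Σ Wₕ²(1−fₕ)sₕ²/nₕ with Wₕ = Nₕ/37484:
  Medium: (6694/37484)²·(1−1628/6694)·360000/1628 = 5.3371221
  Very large: (19197/37484)²·(1−2392/19197)·2521000/2392 = 241.98681
  Large: (11593/37484)²·(1−1601/11593)·267800/1601 = 13.790361
  → Var(ȳ_str) = 261.11429.
Var(ȳ_srs) = (1 − 5621/37484)·1749000/5621 = 264.49469.
deff = 261.11429 / 264.49469 = 0.9872.

0.9872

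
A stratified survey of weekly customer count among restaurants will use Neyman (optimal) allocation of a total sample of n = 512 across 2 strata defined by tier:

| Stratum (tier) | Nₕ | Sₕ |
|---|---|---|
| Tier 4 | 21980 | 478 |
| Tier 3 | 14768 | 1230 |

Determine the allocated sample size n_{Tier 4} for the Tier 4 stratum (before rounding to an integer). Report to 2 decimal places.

187.62

Neyman allocation: nₕ = n·NₕSₕ / Σⱼ NⱼSⱼ.
Σ NⱼSⱼ = 21980·478 + 14768·1230 = 2.867108 × 10^7.
n_{Tier 4} = 512·21980·478 / (2.867108 × 10^7) = 187.62.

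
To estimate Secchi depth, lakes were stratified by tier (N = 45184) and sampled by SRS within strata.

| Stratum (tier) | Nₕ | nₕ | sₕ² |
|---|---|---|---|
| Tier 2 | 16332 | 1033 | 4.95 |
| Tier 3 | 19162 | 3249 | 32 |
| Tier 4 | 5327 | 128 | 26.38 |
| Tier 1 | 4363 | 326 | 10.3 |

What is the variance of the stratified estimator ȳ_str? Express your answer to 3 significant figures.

0.00513

Var(ȳ_str) = Σₕ Wₕ²(1 − fₕ)sₕ²/nₕ with Wₕ = Nₕ/N, N = 45184.
Tier 2: Wₕ = 0.36145538; term = 0.36145538²·(1 − 0.06325006)·4.95/1033 = 5.8645939 × 10^-4.
Tier 3: Wₕ = 0.42408817; term = 0.42408817²·(1 − 0.16955433)·32/3249 = 0.0014710377.
Tier 4: Wₕ = 0.11789572; term = 0.11789572²·(1 − 0.02402853)·26.38/128 = 0.0027957478.
Tier 1: Wₕ = 0.09656073; term = 0.09656073²·(1 − 0.07471923)·10.3/326 = 2.7258016 × 10^-4.
Sum = 0.0051258251.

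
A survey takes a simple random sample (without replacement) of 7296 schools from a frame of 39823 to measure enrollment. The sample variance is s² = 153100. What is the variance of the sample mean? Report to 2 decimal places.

Under SRS without replacement, Var(ȳ) = (1 − f)·s²/n with f = n/N = 7296/39823 = 0.18321071.
Var(ȳ) = (1 − 0.18321071)·153100/7296 = 0.81678929·20.984101 = 17.139589.

17.14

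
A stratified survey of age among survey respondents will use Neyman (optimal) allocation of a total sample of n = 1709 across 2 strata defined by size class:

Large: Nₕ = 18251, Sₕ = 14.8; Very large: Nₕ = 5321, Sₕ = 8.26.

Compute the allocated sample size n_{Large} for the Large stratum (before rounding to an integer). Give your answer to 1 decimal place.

1469.8

Neyman allocation: nₕ = n·NₕSₕ / Σⱼ NⱼSⱼ.
Σ NⱼSⱼ = 18251·14.8 + 5321·8.26 = 314066.26.
n_{Large} = 1709·18251·14.8 / 314066.26 = 1469.8.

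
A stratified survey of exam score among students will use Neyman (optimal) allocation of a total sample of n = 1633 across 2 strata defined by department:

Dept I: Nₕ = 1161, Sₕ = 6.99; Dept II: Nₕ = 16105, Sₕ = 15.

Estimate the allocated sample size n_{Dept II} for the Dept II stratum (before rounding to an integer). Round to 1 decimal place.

Neyman allocation: nₕ = n·NₕSₕ / Σⱼ NⱼSⱼ.
Σ NⱼSⱼ = 1161·6.99 + 16105·15 = 249690.39.
n_{Dept II} = 1633·16105·15 / 249690.39 = 1579.9.

1579.9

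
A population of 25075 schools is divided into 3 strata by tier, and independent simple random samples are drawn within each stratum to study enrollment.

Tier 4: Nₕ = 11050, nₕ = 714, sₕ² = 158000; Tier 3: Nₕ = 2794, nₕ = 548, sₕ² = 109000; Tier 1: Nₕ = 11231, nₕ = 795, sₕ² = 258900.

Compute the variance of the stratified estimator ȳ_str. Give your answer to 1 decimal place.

102.9

Var(ȳ_str) = Σₕ Wₕ²(1 − fₕ)sₕ²/nₕ with Wₕ = Nₕ/N, N = 25075.
Tier 4: Wₕ = 0.44067797; term = 0.44067797²·(1 − 0.06461538)·158000/714 = 40.196827.
Tier 3: Wₕ = 0.11142572; term = 0.11142572²·(1 − 0.19613457)·109000/548 = 1.9851815.
Tier 1: Wₕ = 0.44789631; term = 0.44789631²·(1 − 0.07078622)·258900/795 = 60.706548.
Sum = 102.88856.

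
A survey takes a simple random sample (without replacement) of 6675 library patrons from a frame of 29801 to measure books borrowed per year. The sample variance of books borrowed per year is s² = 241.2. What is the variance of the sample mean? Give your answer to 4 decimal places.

0.0280

Under SRS without replacement, Var(ȳ) = (1 − f)·s²/n with f = n/N = 6675/29801 = 0.22398577.
Var(ȳ) = (1 − 0.22398577)·241.2/6675 = 0.77601423·0.036134831 = 0.028041143.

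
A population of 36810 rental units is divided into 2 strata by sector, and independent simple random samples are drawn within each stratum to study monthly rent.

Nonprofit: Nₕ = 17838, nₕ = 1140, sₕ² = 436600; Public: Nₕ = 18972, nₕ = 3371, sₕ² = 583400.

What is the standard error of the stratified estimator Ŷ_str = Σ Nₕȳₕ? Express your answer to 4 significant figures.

Var(Ŷ_str) = Σₕ Nₕ²(1 − fₕ)sₕ²/nₕ.
Nonprofit: 17838²·(1 − 1140/17838)·436600/1140 = 1.1407474 × 10^11.
Public: 18972²·(1 − 3371/18972)·583400/3371 = 5.1223969 × 10^10.
Sum = 1.6529871 × 10^11.
SE = √(1.6529871 × 10^11) = 406600.

406600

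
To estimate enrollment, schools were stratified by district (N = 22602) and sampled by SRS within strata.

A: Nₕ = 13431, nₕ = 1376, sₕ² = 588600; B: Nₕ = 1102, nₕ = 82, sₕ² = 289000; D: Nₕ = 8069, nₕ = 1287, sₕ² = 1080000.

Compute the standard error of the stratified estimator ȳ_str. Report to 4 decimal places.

Var(ȳ_str) = Σₕ Wₕ²(1 − fₕ)sₕ²/nₕ with Wₕ = Nₕ/N, N = 22602.
A: Wₕ = 0.59423945; term = 0.59423945²·(1 − 0.10244956)·588600/1376 = 135.57626.
B: Wₕ = 0.04875675; term = 0.04875675²·(1 − 0.07441016)·289000/82 = 7.7548252.
D: Wₕ = 0.35700380; term = 0.35700380²·(1 − 0.15949932)·1080000/1287 = 89.89364.
Sum = 233.22473.
SE = √(233.22473) = 15.2717.

15.2717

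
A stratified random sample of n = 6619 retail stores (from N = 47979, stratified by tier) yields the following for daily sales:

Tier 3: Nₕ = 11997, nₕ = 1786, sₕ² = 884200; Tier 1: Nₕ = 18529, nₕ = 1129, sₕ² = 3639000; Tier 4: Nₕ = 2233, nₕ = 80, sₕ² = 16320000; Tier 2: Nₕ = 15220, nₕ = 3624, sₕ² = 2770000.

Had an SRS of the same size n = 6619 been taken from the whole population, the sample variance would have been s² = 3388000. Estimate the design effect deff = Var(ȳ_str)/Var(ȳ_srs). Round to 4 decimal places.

2.1812

Var(ȳ_str) = Σ Wₕ²(1−fₕ)sₕ²/nₕ with Wₕ = Nₕ/47979:
  Tier 3: (11997/47979)²·(1−1786/11997)·884200/1786 = 26.34557
  Tier 1: (18529/47979)²·(1−1129/18529)·3639000/1129 = 451.42641
  Tier 4: (2233/47979)²·(1−80/2233)·16320000/80 = 426.04997
  Tier 2: (15220/47979)²·(1−3624/15220)·2770000/3624 = 58.601948
  → Var(ȳ_str) = 962.4239.
Var(ȳ_srs) = (1 − 6619/47979)·3388000/6619 = 441.24557.
deff = 962.4239 / 441.24557 = 2.1812.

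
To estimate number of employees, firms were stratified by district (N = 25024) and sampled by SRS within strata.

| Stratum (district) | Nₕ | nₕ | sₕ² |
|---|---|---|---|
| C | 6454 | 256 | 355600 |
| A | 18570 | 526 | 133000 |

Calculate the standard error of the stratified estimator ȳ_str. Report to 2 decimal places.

Var(ȳ_str) = Σₕ Wₕ²(1 − fₕ)sₕ²/nₕ with Wₕ = Nₕ/N, N = 25024.
C: Wₕ = 0.25791240; term = 0.25791240²·(1 − 0.03966532)·355600/256 = 88.733754.
A: Wₕ = 0.74208760; term = 0.74208760²·(1 − 0.02832526)·133000/526 = 135.2998.
Sum = 224.03355.
SE = √(224.03355) = 14.97.

14.97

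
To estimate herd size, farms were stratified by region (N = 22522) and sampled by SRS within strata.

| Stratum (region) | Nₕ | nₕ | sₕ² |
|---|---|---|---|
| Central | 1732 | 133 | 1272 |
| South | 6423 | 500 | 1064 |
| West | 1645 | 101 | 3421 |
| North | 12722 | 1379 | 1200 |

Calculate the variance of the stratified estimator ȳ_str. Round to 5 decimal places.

0.62898

Var(ȳ_str) = Σₕ Wₕ²(1 − fₕ)sₕ²/nₕ with Wₕ = Nₕ/N, N = 22522.
Central: Wₕ = 0.07690258; term = 0.07690258²·(1 − 0.07678984)·1272/133 = 0.052217721.
South: Wₕ = 0.28518782; term = 0.28518782²·(1 − 0.07784524)·1064/500 = 0.15960165.
West: Wₕ = 0.07303969; term = 0.07303969²·(1 − 0.06139818)·3421/101 = 0.16960201.
North: Wₕ = 0.56486990; term = 0.56486990²·(1 − 0.10839491)·1200/1379 = 0.24756338.
Sum = 0.62898476.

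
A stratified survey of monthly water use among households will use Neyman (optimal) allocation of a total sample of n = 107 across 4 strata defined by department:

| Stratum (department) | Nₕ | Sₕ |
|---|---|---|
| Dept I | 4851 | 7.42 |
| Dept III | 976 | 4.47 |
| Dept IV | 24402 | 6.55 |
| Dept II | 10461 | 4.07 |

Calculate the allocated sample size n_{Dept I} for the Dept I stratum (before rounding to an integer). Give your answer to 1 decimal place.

Neyman allocation: nₕ = n·NₕSₕ / Σⱼ NⱼSⱼ.
Σ NⱼSⱼ = 4851·7.42 + 976·4.47 + 24402·6.55 + 10461·4.07 = 242766.51.
n_{Dept I} = 107·4851·7.42 / 242766.51 = 15.9.

15.9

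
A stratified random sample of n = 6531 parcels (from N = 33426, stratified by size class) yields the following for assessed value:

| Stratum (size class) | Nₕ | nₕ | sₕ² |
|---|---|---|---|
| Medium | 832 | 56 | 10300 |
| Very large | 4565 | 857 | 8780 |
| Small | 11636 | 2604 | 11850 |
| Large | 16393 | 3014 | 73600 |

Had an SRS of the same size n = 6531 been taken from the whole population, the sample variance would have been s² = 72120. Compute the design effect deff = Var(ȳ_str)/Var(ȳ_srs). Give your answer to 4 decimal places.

Var(ȳ_str) = Σ Wₕ²(1−fₕ)sₕ²/nₕ with Wₕ = Nₕ/33426:
  Medium: (832/33426)²·(1−56/832)·10300/56 = 0.1062834
  Very large: (4565/33426)²·(1−857/4565)·8780/857 = 0.15521203
  Small: (11636/33426)²·(1−2604/11636)·11850/2604 = 0.42805167
  Large: (16393/33426)²·(1−3014/16393)·73600/3014 = 4.793446
  → Var(ȳ_str) = 5.4829931.
Var(ȳ_srs) = (1 − 6531/33426)·72120/6531 = 8.8851175.
deff = 5.4829931 / 8.8851175 = 0.6171.

0.6171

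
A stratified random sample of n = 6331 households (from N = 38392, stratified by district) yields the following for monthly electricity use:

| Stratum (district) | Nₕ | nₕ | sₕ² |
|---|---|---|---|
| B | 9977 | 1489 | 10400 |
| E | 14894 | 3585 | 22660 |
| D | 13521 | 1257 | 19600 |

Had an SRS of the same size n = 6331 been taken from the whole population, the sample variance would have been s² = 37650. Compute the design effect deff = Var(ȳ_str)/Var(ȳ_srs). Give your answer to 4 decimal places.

Var(ȳ_str) = Σ Wₕ²(1−fₕ)sₕ²/nₕ with Wₕ = Nₕ/38392:
  B: (9977/38392)²·(1−1489/9977)·10400/1489 = 0.40129386
  E: (14894/38392)²·(1−3585/14894)·22660/3585 = 0.72231199
  D: (13521/38392)²·(1−1257/13521)·19600/1257 = 1.7542047
  → Var(ȳ_str) = 2.8778106.
Var(ȳ_srs) = (1 − 6331/38392)·37650/6331 = 4.9662548.
deff = 2.8778106 / 4.9662548 = 0.5795.

0.5795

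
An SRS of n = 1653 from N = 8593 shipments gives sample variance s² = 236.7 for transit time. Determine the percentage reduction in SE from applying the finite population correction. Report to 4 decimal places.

10.1315

f = n/N = 1653/8593 = 0.19236588.
SE_no-fpc = √(s²/n) = 0.37841008; SE_fpc = √((1−f)s²/n) = 0.34007134.
Ratio = √(1−f) = 0.89868466. Reduction = 100·(1 − 0.89868466) = 10.1315%.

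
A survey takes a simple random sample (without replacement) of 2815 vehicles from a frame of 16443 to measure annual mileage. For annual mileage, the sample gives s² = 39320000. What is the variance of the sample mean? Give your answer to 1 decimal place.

Under SRS without replacement, Var(ȳ) = (1 − f)·s²/n with f = n/N = 2815/16443 = 0.17119747.
Var(ȳ) = (1 − 0.17119747)·39320000/2815 = 0.82880253·13968.028 = 11576.737.

11576.7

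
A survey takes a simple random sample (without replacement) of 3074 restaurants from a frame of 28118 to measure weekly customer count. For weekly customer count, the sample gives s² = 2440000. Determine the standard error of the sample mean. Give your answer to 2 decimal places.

Under SRS without replacement, Var(ȳ) = (1 − f)·s²/n with f = n/N = 3074/28118 = 0.10932499.
Var(ȳ) = (1 − 0.10932499)·2440000/3074 = 0.89067501·793.75407 = 706.97691.
SE(ȳ) = √(706.97691) = 26.59.

26.59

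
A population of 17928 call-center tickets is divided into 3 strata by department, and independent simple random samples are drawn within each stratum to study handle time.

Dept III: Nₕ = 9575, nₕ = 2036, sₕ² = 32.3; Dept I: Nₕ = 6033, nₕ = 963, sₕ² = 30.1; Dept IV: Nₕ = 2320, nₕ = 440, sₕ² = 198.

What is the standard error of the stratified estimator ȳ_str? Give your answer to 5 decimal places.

Var(ȳ_str) = Σₕ Wₕ²(1 − fₕ)sₕ²/nₕ with Wₕ = Nₕ/N, N = 17928.
Dept III: Wₕ = 0.53408077; term = 0.53408077²·(1 − 0.21263708)·32.3/2036 = 0.0035629817.
Dept I: Wₕ = 0.33651272; term = 0.33651272²·(1 − 0.15962208)·30.1/963 = 0.0029745263.
Dept IV: Wₕ = 0.12940651; term = 0.12940651²·(1 − 0.18965517)·198/440 = 0.0061065323.
Sum = 0.01264404.
SE = √(0.01264404) = 0.11245.

0.11245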